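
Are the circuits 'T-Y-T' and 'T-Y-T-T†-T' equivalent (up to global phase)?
Yes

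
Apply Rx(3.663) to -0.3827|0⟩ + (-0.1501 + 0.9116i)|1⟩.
(0.9794 + 0.145i)|0⟩ + (0.03869 + 0.1348i)|1⟩

Rx(3.663) = [[cos(θ/2), −i·sin(θ/2)], [−i·sin(θ/2), cos(θ/2)]]; θ = 3.663, cos(θ/2) ≈ -0.257761, sin(θ/2) ≈ 0.966209.
With a = amp(|0⟩) = -0.3827 and b = amp(|1⟩) = (-0.1501 + 0.9116i):
new amp(|0⟩) = (-0.257761)·a + (-0.966209i)·b = (0.9794 + 0.145i)
new amp(|1⟩) = (-0.966209i)·a + (-0.257761)·b = (0.03869 + 0.1348i)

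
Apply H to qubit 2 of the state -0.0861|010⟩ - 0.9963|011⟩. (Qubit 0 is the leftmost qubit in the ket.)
-0.7654|010⟩ + 0.6436|011⟩

H on qubit 2 mixes each pair of kets that differ only in qubit 2: amplitudes (a, b) of (|…0…⟩, |…1…⟩) become ((a + b)/√2, (a − b)/√2). Kets absent from the input have amplitude 0.
(|010⟩, |011⟩): (a, b) = (-0.0861, -0.9963) → (-0.7654, 0.6436)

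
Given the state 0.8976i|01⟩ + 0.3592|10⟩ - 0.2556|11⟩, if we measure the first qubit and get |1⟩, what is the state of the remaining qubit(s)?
0.8148|0⟩ - 0.5798|1⟩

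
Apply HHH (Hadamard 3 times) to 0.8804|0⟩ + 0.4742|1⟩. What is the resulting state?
0.9578|0⟩ + 0.2872|1⟩

H² = I, so H^3 = H: a single Hadamard. With (a, b) = (0.8804, 0.4742), H gives ((a + b)/√2, (a − b)/√2) = (0.9578, 0.2872).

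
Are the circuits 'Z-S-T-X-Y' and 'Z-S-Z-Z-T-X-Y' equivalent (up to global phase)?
Yes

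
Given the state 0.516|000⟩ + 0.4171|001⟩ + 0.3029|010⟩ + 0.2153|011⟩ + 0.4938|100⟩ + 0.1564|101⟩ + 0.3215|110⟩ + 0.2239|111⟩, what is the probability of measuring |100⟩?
0.2438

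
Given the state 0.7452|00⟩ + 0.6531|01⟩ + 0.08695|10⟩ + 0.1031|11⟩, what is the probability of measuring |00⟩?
0.5553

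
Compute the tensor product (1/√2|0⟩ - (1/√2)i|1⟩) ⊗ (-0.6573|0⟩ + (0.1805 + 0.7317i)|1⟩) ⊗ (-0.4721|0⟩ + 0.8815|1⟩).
0.2194|000⟩ - 0.4097|001⟩ + (-0.06026 - 0.2443i)|010⟩ + (0.1125 + 0.4561i)|011⟩ - 0.2194i|100⟩ + 0.4097i|101⟩ + (-0.2443 + 0.06026i)|110⟩ + (0.4561 - 0.1125i)|111⟩

amp(|b₁b₂…⟩) = product of the factor amplitudes for bits b₁, b₂, …; only kets whose every factor amplitude is nonzero survive.
|000⟩: (1/√2)(-0.6573)(-0.4721) = 0.2194
|001⟩: (1/√2)(-0.6573)(0.8815) = -0.4097
|010⟩: (1/√2)(0.1805 + 0.7317i)(-0.4721) = (-0.06026 - 0.2443i)
|011⟩: (1/√2)(0.1805 + 0.7317i)(0.8815) = (0.1125 + 0.4561i)
|100⟩: (-(1/√2)i)(-0.6573)(-0.4721) = -0.2194i
|101⟩: (-(1/√2)i)(-0.6573)(0.8815) = 0.4097i
|110⟩: (-(1/√2)i)(0.1805 + 0.7317i)(-0.4721) = (-0.2443 + 0.06026i)
|111⟩: (-(1/√2)i)(0.1805 + 0.7317i)(0.8815) = (0.4561 - 0.1125i)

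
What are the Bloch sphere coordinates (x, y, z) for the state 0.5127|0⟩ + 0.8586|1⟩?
(0.8804, 0, -0.4743)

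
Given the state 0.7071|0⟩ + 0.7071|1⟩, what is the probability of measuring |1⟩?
0.5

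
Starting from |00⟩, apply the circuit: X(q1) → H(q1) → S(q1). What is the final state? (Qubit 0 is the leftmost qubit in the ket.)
1/√2|00⟩ - (1/√2)i|01⟩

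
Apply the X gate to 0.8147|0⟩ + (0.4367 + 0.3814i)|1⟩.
(0.4367 + 0.3814i)|0⟩ + 0.8147|1⟩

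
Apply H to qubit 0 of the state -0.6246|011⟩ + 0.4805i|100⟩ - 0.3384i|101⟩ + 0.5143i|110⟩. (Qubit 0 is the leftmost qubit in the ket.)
0.3398i|000⟩ - 0.2393i|001⟩ + 0.3637i|010⟩ - 0.4417|011⟩ - 0.3398i|100⟩ + 0.2393i|101⟩ - 0.3637i|110⟩ - 0.4417|111⟩

H on qubit 0 mixes each pair of kets that differ only in qubit 0: amplitudes (a, b) of (|…0…⟩, |…1…⟩) become ((a + b)/√2, (a − b)/√2). Kets absent from the input have amplitude 0.
(|000⟩, |100⟩): (a, b) = (0, 0.4805i) → (0.3398i, -0.3398i)
(|001⟩, |101⟩): (a, b) = (0, -0.3384i) → (-0.2393i, 0.2393i)
(|010⟩, |110⟩): (a, b) = (0, 0.5143i) → (0.3637i, -0.3637i)
(|011⟩, |111⟩): (a, b) = (-0.6246, 0) → (-0.4417, -0.4417)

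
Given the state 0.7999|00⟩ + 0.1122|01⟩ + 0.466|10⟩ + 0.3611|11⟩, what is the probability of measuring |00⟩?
0.6398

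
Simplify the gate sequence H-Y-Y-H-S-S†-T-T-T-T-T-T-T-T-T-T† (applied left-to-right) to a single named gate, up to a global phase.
I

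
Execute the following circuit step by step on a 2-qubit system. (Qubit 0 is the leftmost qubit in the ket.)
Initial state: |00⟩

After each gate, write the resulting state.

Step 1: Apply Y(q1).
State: i|01⟩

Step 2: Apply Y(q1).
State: |00⟩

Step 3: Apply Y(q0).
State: i|10⟩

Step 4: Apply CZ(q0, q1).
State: i|10⟩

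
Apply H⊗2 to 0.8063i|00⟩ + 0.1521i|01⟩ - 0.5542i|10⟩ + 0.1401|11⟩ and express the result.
(0.07005 + 0.2021i)|00⟩ + (-0.07005 + 0.05i)|01⟩ + (-0.07005 + 0.7563i)|10⟩ + (0.07005 + 0.6042i)|11⟩

H⊗2 gives amp(|y⟩) = (1/2) Σ_x (−1)^(x·y) amp(|x⟩), where x·y is the number of positions in which both x and y have a 1.
|00⟩: (0.8063i + 0.1521i - 0.5542i + 0.1401)/2 = (0.07005 + 0.2021i)
|01⟩: (0.8063i - 0.1521i - 0.5542i - 0.1401)/2 = (-0.07005 + 0.05i)
|10⟩: (0.8063i + 0.1521i + 0.5542i - 0.1401)/2 = (-0.07005 + 0.7563i)
|11⟩: (0.8063i - 0.1521i + 0.5542i + 0.1401)/2 = (0.07005 + 0.6042i)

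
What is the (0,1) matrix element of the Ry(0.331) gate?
-0.1647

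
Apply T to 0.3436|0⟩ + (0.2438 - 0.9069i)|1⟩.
0.3436|0⟩ + (0.8137 - 0.4689i)|1⟩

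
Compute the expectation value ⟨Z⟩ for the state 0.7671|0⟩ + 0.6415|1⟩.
0.1769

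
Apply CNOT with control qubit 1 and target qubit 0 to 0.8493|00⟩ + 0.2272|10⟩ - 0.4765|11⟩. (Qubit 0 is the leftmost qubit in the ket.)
0.8493|00⟩ - 0.4765|01⟩ + 0.2272|10⟩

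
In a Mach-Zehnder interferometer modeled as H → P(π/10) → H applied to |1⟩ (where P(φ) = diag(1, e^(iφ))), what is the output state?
(0.02447 - 0.1545i)|0⟩ + (0.9755 + 0.1545i)|1⟩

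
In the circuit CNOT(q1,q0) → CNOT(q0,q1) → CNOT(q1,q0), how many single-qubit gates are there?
0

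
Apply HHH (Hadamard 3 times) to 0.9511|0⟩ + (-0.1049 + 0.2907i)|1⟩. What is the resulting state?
(0.5984 + 0.2056i)|0⟩ + (0.7467 - 0.2056i)|1⟩

H² = I, so H^3 = H: a single Hadamard. With (a, b) = (0.9511, (-0.1049 + 0.2907i)), H gives ((a + b)/√2, (a − b)/√2) = ((0.5984 + 0.2056i), (0.7467 - 0.2056i)).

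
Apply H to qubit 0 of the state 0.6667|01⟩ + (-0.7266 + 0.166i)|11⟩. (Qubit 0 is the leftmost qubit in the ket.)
(-0.04236 + 0.1174i)|01⟩ + (0.9852 - 0.1174i)|11⟩

H on qubit 0 mixes each pair of kets that differ only in qubit 0: amplitudes (a, b) of (|…0…⟩, |…1…⟩) become ((a + b)/√2, (a − b)/√2). Kets absent from the input have amplitude 0.
(|01⟩, |11⟩): (a, b) = (0.6667, (-0.7266 + 0.166i)) → ((-0.04236 + 0.1174i), (0.9852 - 0.1174i))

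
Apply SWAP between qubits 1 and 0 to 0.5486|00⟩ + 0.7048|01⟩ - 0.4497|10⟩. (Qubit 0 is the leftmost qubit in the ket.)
0.5486|00⟩ - 0.4497|01⟩ + 0.7048|10⟩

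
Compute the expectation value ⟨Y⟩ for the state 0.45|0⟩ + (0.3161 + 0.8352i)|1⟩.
0.7517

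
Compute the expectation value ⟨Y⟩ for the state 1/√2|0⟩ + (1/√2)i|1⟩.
1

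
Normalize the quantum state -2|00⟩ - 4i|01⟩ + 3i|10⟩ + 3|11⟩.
-0.3244|00⟩ - 0.6489i|01⟩ + 0.4867i|10⟩ + 0.4867|11⟩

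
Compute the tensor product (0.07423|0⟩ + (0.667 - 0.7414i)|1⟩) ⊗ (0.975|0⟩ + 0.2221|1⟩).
0.07237|00⟩ + 0.01649|01⟩ + (0.6503 - 0.7229i)|10⟩ + (0.1481 - 0.1647i)|11⟩

amp(|b₁b₂…⟩) = product of the factor amplitudes for bits b₁, b₂, …; only kets whose every factor amplitude is nonzero survive.
|00⟩: (0.07423)(0.975) = 0.07237
|01⟩: (0.07423)(0.2221) = 0.01649
|10⟩: (0.667 - 0.7414i)(0.975) = (0.6503 - 0.7229i)
|11⟩: (0.667 - 0.7414i)(0.2221) = (0.1481 - 0.1647i)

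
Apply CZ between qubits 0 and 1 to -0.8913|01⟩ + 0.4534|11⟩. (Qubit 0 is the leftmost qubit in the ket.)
-0.8913|01⟩ - 0.4534|11⟩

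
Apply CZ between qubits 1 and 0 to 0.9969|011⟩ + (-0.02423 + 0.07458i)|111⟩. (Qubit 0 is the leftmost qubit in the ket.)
0.9969|011⟩ + (0.02423 - 0.07458i)|111⟩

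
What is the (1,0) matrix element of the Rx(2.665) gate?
-0.9717i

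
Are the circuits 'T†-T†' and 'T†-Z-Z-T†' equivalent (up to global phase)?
Yes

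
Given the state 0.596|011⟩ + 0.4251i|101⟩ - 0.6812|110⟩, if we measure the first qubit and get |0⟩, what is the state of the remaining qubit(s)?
|11⟩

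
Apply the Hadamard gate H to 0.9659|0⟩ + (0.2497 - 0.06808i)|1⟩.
(0.8596 - 0.04814i)|0⟩ + (0.5064 + 0.04814i)|1⟩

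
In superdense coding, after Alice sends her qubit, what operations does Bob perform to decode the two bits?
CNOT (Alice's qubit controls Bob's), then H on Alice's qubit, then measure both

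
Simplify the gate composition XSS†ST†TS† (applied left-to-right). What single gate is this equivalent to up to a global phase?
X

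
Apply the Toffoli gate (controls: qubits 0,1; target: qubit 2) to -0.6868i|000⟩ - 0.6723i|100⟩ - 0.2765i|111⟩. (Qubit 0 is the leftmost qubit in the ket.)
-0.6868i|000⟩ - 0.6723i|100⟩ - 0.2765i|110⟩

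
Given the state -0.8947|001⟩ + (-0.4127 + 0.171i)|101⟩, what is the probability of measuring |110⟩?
0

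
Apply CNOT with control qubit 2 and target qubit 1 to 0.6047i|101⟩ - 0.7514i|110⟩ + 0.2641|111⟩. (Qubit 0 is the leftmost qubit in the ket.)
0.2641|101⟩ - 0.7514i|110⟩ + 0.6047i|111⟩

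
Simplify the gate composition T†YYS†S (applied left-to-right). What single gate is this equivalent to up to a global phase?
T†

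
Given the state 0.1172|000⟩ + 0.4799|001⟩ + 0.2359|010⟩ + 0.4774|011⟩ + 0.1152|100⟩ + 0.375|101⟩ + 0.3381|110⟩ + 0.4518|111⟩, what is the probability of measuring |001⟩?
0.2303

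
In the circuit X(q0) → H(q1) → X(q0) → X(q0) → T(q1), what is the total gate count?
5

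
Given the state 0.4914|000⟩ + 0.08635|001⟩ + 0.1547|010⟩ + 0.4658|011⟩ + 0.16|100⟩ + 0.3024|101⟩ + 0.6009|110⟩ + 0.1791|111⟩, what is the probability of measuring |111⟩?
0.03208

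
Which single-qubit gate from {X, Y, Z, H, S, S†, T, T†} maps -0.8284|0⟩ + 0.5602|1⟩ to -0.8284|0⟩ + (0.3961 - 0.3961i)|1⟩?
T†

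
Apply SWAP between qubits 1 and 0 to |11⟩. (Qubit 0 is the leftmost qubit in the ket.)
|11⟩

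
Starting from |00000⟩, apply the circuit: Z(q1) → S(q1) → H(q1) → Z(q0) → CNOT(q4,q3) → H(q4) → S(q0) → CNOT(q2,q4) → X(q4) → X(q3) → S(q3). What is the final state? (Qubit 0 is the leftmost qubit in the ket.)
(1/2)i|00010⟩ + (1/2)i|00011⟩ + (1/2)i|01010⟩ + (1/2)i|01011⟩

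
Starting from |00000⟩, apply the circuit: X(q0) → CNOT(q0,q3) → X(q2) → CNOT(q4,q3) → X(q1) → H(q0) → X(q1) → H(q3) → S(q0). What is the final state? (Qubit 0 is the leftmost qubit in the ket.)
1/2|00100⟩ - 1/2|00110⟩ - (1/2)i|10100⟩ + (1/2)i|10110⟩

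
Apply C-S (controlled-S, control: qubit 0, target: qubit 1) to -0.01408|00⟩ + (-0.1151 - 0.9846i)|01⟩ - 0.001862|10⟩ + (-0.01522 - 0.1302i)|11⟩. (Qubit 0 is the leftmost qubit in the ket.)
-0.01408|00⟩ + (-0.1151 - 0.9846i)|01⟩ - 0.001862|10⟩ + (0.1302 - 0.01522i)|11⟩

C-S leaves the control-|0⟩ kets |00⟩, |01⟩ unchanged and applies S to qubit 1 on the control-|1⟩ pair (|10⟩, |11⟩).
S = [[1, 0], [0, i]].
With a = amp(|10⟩) = -0.001862 and b = amp(|11⟩) = (-0.01522 - 0.1302i):
new amp(|10⟩) = (1)·a = -0.001862
new amp(|11⟩) = (i)·b = (0.1302 - 0.01522i)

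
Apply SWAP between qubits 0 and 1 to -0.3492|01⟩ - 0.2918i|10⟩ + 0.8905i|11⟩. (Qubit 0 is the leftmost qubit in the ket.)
-0.2918i|01⟩ - 0.3492|10⟩ + 0.8905i|11⟩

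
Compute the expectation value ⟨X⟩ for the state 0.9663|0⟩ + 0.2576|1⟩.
0.4978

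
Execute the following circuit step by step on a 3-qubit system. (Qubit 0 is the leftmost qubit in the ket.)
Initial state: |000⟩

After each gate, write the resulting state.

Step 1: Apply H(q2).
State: 1/√2|000⟩ + 1/√2|001⟩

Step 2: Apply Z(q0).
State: 1/√2|000⟩ + 1/√2|001⟩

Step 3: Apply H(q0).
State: 1/2|000⟩ + 1/2|001⟩ + 1/2|100⟩ + 1/2|101⟩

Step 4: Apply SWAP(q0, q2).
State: 1/2|000⟩ + 1/2|001⟩ + 1/2|100⟩ + 1/2|101⟩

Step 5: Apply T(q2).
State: 1/2|000⟩ + (1/√8 + (1/√8)i)|001⟩ + 1/2|100⟩ + (1/√8 + (1/√8)i)|101⟩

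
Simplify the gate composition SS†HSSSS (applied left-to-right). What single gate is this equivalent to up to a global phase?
H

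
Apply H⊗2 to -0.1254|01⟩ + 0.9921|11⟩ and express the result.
0.4334|00⟩ - 0.4334|01⟩ - 0.5588|10⟩ + 0.5588|11⟩

H⊗2 gives amp(|y⟩) = (1/2) Σ_x (−1)^(x·y) amp(|x⟩), where x·y is the number of positions in which both x and y have a 1.
|00⟩: (-0.1254 + 0.9921)/2 = 0.4334
|01⟩: (0.1254 - 0.9921)/2 = -0.4334
|10⟩: (-0.1254 - 0.9921)/2 = -0.5588
|11⟩: (0.1254 + 0.9921)/2 = 0.5588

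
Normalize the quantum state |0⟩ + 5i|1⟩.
0.1961|0⟩ + 0.9806i|1⟩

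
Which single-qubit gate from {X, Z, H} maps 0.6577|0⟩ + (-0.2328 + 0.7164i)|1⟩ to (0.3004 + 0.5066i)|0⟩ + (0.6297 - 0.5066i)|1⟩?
H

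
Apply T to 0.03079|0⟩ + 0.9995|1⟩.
0.03079|0⟩ + (0.7068 + 0.7068i)|1⟩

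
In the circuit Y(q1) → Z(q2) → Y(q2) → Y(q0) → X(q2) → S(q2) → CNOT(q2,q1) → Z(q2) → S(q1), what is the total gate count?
9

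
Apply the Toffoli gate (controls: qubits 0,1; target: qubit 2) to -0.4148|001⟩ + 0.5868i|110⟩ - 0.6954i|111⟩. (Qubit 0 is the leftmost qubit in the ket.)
-0.4148|001⟩ - 0.6954i|110⟩ + 0.5868i|111⟩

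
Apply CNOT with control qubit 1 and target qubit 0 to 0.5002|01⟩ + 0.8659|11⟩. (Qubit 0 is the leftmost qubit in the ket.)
0.8659|01⟩ + 0.5002|11⟩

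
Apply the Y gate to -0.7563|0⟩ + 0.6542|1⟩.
-0.6542i|0⟩ - 0.7563i|1⟩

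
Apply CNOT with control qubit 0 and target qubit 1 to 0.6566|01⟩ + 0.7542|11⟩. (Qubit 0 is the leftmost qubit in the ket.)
0.6566|01⟩ + 0.7542|10⟩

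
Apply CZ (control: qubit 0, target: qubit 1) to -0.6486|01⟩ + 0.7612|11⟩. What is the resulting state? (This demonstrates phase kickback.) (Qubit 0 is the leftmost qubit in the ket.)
-0.6486|01⟩ - 0.7612|11⟩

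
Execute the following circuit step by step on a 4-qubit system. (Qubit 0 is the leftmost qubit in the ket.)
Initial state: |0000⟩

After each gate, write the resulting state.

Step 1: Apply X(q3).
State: |0001⟩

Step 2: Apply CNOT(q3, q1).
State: |0101⟩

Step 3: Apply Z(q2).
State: |0101⟩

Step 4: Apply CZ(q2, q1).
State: |0101⟩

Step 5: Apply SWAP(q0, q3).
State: |1100⟩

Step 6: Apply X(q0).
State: |0100⟩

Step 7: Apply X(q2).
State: |0110⟩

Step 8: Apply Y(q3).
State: i|0111⟩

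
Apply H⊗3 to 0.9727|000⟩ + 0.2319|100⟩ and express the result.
0.4259|000⟩ + 0.4259|001⟩ + 0.4259|010⟩ + 0.4259|011⟩ + 0.2619|100⟩ + 0.2619|101⟩ + 0.2619|110⟩ + 0.2619|111⟩

H⊗3 gives amp(|y⟩) = (1/2√2) Σ_x (−1)^(x·y) amp(|x⟩), where x·y is the number of positions in which both x and y have a 1.
|000⟩: (0.9727 + 0.2319)/(2√2) = 0.4259
|001⟩: (0.9727 + 0.2319)/(2√2) = 0.4259
|010⟩: (0.9727 + 0.2319)/(2√2) = 0.4259
|011⟩: (0.9727 + 0.2319)/(2√2) = 0.4259
|100⟩: (0.9727 - 0.2319)/(2√2) = 0.2619
|101⟩: (0.9727 - 0.2319)/(2√2) = 0.2619
|110⟩: (0.9727 - 0.2319)/(2√2) = 0.2619
|111⟩: (0.9727 - 0.2319)/(2√2) = 0.2619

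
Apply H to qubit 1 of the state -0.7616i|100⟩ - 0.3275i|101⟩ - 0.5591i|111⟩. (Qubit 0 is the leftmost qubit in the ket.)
-0.5385i|100⟩ - 0.6269i|101⟩ - 0.5385i|110⟩ + 0.1638i|111⟩

H on qubit 1 mixes each pair of kets that differ only in qubit 1: amplitudes (a, b) of (|…0…⟩, |…1…⟩) become ((a + b)/√2, (a − b)/√2). Kets absent from the input have amplitude 0.
(|100⟩, |110⟩): (a, b) = (-0.7616i, 0) → (-0.5385i, -0.5385i)
(|101⟩, |111⟩): (a, b) = (-0.3275i, -0.5591i) → (-0.6269i, 0.1638i)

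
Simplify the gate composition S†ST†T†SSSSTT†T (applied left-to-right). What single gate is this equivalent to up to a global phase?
T†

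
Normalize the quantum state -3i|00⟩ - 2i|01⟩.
-0.8321i|00⟩ - 0.5547i|01⟩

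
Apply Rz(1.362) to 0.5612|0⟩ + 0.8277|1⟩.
(0.436 - 0.3533i)|0⟩ + (0.6431 + 0.5211i)|1⟩

Rz(1.362) = [[e^(−iθ/2), 0], [0, e^(iθ/2)]] with e^(±iθ/2) = cos(θ/2) ± i·sin(θ/2); θ = 1.362, cos(θ/2) ≈ 0.776944, sin(θ/2) ≈ 0.62957.
With a = amp(|0⟩) = 0.5612 and b = amp(|1⟩) = 0.8277:
new amp(|0⟩) = (0.776944 - 0.62957i)·a = (0.436 - 0.3533i)
new amp(|1⟩) = (0.776944 + 0.62957i)·b = (0.6431 + 0.5211i)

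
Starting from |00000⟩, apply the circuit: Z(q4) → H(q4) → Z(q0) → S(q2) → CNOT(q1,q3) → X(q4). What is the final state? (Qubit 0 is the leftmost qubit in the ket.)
1/√2|00000⟩ + 1/√2|00001⟩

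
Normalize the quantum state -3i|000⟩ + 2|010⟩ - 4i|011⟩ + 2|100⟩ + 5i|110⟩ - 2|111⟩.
-0.381i|000⟩ + 0.254|010⟩ - 0.508i|011⟩ + 0.254|100⟩ + 0.635i|110⟩ - 0.254|111⟩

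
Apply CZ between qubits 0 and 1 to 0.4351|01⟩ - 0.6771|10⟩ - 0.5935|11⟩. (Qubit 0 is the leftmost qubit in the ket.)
0.4351|01⟩ - 0.6771|10⟩ + 0.5935|11⟩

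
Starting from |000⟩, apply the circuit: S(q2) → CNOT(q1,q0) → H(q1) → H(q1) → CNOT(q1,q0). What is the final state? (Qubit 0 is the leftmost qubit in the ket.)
|000⟩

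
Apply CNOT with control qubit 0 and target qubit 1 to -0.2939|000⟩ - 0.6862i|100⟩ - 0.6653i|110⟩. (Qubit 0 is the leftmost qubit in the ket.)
-0.2939|000⟩ - 0.6653i|100⟩ - 0.6862i|110⟩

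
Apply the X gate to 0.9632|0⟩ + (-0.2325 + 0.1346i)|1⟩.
(-0.2325 + 0.1346i)|0⟩ + 0.9632|1⟩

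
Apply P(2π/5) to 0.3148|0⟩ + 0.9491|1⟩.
0.3148|0⟩ + (0.2933 + 0.9026i)|1⟩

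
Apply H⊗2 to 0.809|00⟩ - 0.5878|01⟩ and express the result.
0.1106|00⟩ + 0.6984|01⟩ + 0.1106|10⟩ + 0.6984|11⟩

H⊗2 gives amp(|y⟩) = (1/2) Σ_x (−1)^(x·y) amp(|x⟩), where x·y is the number of positions in which both x and y have a 1.
|00⟩: (0.809 - 0.5878)/2 = 0.1106
|01⟩: (0.809 + 0.5878)/2 = 0.6984
|10⟩: (0.809 - 0.5878)/2 = 0.1106
|11⟩: (0.809 + 0.5878)/2 = 0.6984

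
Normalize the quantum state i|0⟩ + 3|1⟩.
0.3162i|0⟩ + 0.9487|1⟩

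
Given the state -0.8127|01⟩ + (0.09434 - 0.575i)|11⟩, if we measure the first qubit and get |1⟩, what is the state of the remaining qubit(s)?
(0.1619 - 0.9868i)|1⟩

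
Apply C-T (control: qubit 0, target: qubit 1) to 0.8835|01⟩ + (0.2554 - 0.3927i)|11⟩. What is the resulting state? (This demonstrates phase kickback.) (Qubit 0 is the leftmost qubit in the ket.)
0.8835|01⟩ + (0.4583 - 0.09709i)|11⟩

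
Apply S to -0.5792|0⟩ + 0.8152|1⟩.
-0.5792|0⟩ + 0.8152i|1⟩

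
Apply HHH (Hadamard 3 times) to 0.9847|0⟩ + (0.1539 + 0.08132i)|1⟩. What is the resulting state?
(0.8051 + 0.0575i)|0⟩ + (0.5875 - 0.0575i)|1⟩

H² = I, so H^3 = H: a single Hadamard. With (a, b) = (0.9847, (0.1539 + 0.08132i)), H gives ((a + b)/√2, (a − b)/√2) = ((0.8051 + 0.0575i), (0.5875 - 0.0575i)).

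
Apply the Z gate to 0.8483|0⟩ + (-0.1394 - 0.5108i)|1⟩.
0.8483|0⟩ + (0.1394 + 0.5108i)|1⟩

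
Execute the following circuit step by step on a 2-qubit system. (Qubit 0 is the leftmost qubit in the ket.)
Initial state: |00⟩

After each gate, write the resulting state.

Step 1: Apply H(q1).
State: 1/√2|00⟩ + 1/√2|01⟩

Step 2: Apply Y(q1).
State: -(1/√2)i|00⟩ + (1/√2)i|01⟩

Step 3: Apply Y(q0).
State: 1/√2|10⟩ - 1/√2|11⟩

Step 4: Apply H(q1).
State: |11⟩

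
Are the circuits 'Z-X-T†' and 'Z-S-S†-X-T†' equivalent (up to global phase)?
Yes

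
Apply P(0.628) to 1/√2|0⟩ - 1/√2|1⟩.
1/√2|0⟩ + (-0.5722 - 0.4154i)|1⟩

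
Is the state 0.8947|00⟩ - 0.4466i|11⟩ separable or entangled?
Entangled

Writing the state as a|00⟩ + b|01⟩ + c|10⟩ + d|11⟩, it is a product state iff ad − bc = 0.
Here (a, b, c, d) = (0.8947, 0, 0, -0.4466i): ad − bc = (0.8947)(-0.4466i) − (0)(0) = -0.3996i ≠ 0, so the state is entangled.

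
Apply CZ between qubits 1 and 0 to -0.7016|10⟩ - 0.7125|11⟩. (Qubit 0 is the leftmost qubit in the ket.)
-0.7016|10⟩ + 0.7125|11⟩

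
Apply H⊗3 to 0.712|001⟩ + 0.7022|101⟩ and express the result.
0.5|000⟩ - 0.5|001⟩ + 0.5|010⟩ - 0.5|011⟩ + 0.003465|100⟩ - 0.003465|101⟩ + 0.003465|110⟩ - 0.003465|111⟩

H⊗3 gives amp(|y⟩) = (1/2√2) Σ_x (−1)^(x·y) amp(|x⟩), where x·y is the number of positions in which both x and y have a 1.
|000⟩: (0.712 + 0.7022)/(2√2) = 0.5
|001⟩: (-0.712 - 0.7022)/(2√2) = -0.5
|010⟩: (0.712 + 0.7022)/(2√2) = 0.5
|011⟩: (-0.712 - 0.7022)/(2√2) = -0.5
|100⟩: (0.712 - 0.7022)/(2√2) = 0.003465
|101⟩: (-0.712 + 0.7022)/(2√2) = -0.003465
|110⟩: (0.712 - 0.7022)/(2√2) = 0.003465
|111⟩: (-0.712 + 0.7022)/(2√2) = -0.003465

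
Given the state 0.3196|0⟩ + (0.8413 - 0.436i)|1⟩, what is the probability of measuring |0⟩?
0.1021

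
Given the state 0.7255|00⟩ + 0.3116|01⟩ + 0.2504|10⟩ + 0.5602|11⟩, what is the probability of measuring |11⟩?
0.3138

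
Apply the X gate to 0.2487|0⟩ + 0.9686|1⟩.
0.9686|0⟩ + 0.2487|1⟩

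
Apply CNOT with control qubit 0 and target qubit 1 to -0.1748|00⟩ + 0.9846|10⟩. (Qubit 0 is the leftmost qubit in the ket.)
-0.1748|00⟩ + 0.9846|11⟩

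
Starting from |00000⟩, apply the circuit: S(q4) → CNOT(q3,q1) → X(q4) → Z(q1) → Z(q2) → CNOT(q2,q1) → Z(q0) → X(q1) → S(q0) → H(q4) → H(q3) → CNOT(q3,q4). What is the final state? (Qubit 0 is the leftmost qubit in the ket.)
1/2|01000⟩ - 1/2|01001⟩ - 1/2|01010⟩ + 1/2|01011⟩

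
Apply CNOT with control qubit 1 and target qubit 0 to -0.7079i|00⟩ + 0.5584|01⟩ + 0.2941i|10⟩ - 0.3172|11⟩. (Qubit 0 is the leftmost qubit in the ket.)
-0.7079i|00⟩ - 0.3172|01⟩ + 0.2941i|10⟩ + 0.5584|11⟩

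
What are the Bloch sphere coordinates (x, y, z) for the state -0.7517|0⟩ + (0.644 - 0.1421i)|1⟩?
(-0.9682, 0.2136, 0.1301)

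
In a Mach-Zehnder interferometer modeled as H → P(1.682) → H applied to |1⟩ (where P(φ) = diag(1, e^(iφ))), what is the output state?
(0.5555 - 0.4969i)|0⟩ + (0.4445 + 0.4969i)|1⟩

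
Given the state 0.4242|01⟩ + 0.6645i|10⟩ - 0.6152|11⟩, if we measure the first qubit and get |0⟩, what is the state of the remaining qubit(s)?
|1⟩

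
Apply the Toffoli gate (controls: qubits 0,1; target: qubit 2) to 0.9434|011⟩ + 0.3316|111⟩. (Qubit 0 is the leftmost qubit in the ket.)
0.9434|011⟩ + 0.3316|110⟩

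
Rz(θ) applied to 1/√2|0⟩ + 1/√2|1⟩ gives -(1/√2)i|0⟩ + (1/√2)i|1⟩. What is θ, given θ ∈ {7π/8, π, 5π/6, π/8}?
π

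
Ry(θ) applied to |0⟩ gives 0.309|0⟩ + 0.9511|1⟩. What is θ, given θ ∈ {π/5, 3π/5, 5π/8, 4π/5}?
4π/5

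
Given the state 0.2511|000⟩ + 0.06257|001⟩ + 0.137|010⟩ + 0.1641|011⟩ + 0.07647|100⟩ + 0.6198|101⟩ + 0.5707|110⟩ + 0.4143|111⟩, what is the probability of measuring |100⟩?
0.005848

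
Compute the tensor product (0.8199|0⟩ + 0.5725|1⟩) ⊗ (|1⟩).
0.8199|01⟩ + 0.5725|11⟩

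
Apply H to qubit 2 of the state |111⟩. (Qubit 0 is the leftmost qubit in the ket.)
1/√2|110⟩ - 1/√2|111⟩

H on qubit 2 mixes each pair of kets that differ only in qubit 2: amplitudes (a, b) of (|…0…⟩, |…1…⟩) become ((a + b)/√2, (a − b)/√2). Kets absent from the input have amplitude 0.
(|110⟩, |111⟩): (a, b) = (0, 1) → (1/√2, -1/√2)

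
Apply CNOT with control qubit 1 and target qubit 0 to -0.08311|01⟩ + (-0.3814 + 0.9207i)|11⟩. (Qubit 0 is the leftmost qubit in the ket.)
(-0.3814 + 0.9207i)|01⟩ - 0.08311|11⟩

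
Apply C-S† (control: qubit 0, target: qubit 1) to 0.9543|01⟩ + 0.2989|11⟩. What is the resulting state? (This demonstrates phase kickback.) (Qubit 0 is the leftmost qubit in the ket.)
0.9543|01⟩ - 0.2989i|11⟩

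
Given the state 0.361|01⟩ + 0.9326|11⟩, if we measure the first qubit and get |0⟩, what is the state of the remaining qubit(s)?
|1⟩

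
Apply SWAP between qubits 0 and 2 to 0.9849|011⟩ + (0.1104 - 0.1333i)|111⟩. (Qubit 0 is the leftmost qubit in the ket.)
0.9849|110⟩ + (0.1104 - 0.1333i)|111⟩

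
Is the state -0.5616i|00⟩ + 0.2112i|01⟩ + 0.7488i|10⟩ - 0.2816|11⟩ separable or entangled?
Entangled

Writing the state as a|00⟩ + b|01⟩ + c|10⟩ + d|11⟩, it is a product state iff ad − bc = 0.
Here (a, b, c, d) = (-0.5616i, 0.2112i, 0.7488i, -0.2816): ad − bc = (-0.5616i)(-0.2816) − (0.2112i)(0.7488i) = (0.1581 + 0.1581i) ≠ 0, so the state is entangled.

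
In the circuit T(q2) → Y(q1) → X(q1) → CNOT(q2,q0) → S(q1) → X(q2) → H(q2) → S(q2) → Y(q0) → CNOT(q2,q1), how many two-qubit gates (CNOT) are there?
2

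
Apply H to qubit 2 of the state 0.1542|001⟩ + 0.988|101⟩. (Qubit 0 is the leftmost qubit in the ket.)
0.109|000⟩ - 0.109|001⟩ + 0.6986|100⟩ - 0.6986|101⟩

H on qubit 2 mixes each pair of kets that differ only in qubit 2: amplitudes (a, b) of (|…0…⟩, |…1…⟩) become ((a + b)/√2, (a − b)/√2). Kets absent from the input have amplitude 0.
(|000⟩, |001⟩): (a, b) = (0, 0.1542) → (0.109, -0.109)
(|100⟩, |101⟩): (a, b) = (0, 0.988) → (0.6986, -0.6986)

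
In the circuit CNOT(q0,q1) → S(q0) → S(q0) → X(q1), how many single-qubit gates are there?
3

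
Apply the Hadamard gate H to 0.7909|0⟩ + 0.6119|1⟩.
0.9919|0⟩ + 0.1266|1⟩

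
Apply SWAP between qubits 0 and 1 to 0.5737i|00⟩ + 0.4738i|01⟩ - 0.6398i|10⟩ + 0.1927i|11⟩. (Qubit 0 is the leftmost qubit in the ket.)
0.5737i|00⟩ - 0.6398i|01⟩ + 0.4738i|10⟩ + 0.1927i|11⟩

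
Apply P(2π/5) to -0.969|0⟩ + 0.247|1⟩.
-0.969|0⟩ + (0.07633 + 0.2349i)|1⟩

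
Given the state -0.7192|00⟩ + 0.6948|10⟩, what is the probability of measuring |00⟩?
0.5172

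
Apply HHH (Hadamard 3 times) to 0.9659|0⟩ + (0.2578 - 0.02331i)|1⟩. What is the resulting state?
(0.8653 - 0.01648i)|0⟩ + (0.5007 + 0.01648i)|1⟩

H² = I, so H^3 = H: a single Hadamard. With (a, b) = (0.9659, (0.2578 - 0.02331i)), H gives ((a + b)/√2, (a − b)/√2) = ((0.8653 - 0.01648i), (0.5007 + 0.01648i)).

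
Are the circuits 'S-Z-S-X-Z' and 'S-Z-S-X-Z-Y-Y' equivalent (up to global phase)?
Yes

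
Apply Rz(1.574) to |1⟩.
(0.706 + 0.7082i)|1⟩

Rz(1.574) = [[e^(−iθ/2), 0], [0, e^(iθ/2)]] with e^(±iθ/2) = cos(θ/2) ± i·sin(θ/2); θ = 1.574, cos(θ/2) ≈ 0.705973, sin(θ/2) ≈ 0.708239.
With a = amp(|0⟩) = 0 and b = amp(|1⟩) = 1:
new amp(|0⟩) = (0.705973 - 0.708239i)·a = 0
new amp(|1⟩) = (0.705973 + 0.708239i)·b = (0.706 + 0.7082i)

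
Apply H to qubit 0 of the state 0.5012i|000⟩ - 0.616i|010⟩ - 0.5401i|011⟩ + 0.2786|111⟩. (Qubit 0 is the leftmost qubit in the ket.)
0.3544i|000⟩ - 0.4356i|010⟩ + (0.197 - 0.3819i)|011⟩ + 0.3544i|100⟩ - 0.4356i|110⟩ + (-0.197 - 0.3819i)|111⟩

H on qubit 0 mixes each pair of kets that differ only in qubit 0: amplitudes (a, b) of (|…0…⟩, |…1…⟩) become ((a + b)/√2, (a − b)/√2). Kets absent from the input have amplitude 0.
(|000⟩, |100⟩): (a, b) = (0.5012i, 0) → (0.3544i, 0.3544i)
(|010⟩, |110⟩): (a, b) = (-0.616i, 0) → (-0.4356i, -0.4356i)
(|011⟩, |111⟩): (a, b) = (-0.5401i, 0.2786) → ((0.197 - 0.3819i), (-0.197 - 0.3819i))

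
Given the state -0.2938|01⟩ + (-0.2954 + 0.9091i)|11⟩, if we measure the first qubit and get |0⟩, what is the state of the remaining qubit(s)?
-|1⟩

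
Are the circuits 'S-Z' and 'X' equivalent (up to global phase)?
No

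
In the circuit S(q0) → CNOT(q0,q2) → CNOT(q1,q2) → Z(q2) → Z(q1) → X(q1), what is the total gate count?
6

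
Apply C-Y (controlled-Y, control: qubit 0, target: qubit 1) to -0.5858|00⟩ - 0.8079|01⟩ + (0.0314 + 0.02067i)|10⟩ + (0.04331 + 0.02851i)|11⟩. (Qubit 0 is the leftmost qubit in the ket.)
-0.5858|00⟩ - 0.8079|01⟩ + (0.02851 - 0.04331i)|10⟩ + (-0.02067 + 0.0314i)|11⟩

C-Y leaves the control-|0⟩ kets |00⟩, |01⟩ unchanged and applies Y to qubit 1 on the control-|1⟩ pair (|10⟩, |11⟩).
Y = [[0, -i], [i, 0]].
With a = amp(|10⟩) = (0.0314 + 0.02067i) and b = amp(|11⟩) = (0.04331 + 0.02851i):
new amp(|10⟩) = (-i)·b = (0.02851 - 0.04331i)
new amp(|11⟩) = (i)·a = (-0.02067 + 0.0314i)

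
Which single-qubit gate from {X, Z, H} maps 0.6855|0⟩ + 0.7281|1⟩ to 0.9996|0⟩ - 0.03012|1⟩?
H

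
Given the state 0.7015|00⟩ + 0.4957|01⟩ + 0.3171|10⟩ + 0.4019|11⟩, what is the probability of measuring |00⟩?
0.4921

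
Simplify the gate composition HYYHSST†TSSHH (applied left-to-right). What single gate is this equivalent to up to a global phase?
I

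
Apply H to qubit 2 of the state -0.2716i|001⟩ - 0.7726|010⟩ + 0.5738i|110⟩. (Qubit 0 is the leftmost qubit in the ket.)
-0.1921i|000⟩ + 0.1921i|001⟩ - 0.5463|010⟩ - 0.5463|011⟩ + 0.4057i|110⟩ + 0.4057i|111⟩

H on qubit 2 mixes each pair of kets that differ only in qubit 2: amplitudes (a, b) of (|…0…⟩, |…1…⟩) become ((a + b)/√2, (a − b)/√2). Kets absent from the input have amplitude 0.
(|000⟩, |001⟩): (a, b) = (0, -0.2716i) → (-0.1921i, 0.1921i)
(|010⟩, |011⟩): (a, b) = (-0.7726, 0) → (-0.5463, -0.5463)
(|110⟩, |111⟩): (a, b) = (0.5738i, 0) → (0.4057i, 0.4057i)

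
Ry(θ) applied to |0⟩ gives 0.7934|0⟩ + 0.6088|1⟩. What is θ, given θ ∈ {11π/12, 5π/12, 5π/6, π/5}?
5π/12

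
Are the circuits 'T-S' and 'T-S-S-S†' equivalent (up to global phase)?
Yes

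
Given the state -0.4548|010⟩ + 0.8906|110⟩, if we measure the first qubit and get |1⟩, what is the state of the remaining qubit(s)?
|10⟩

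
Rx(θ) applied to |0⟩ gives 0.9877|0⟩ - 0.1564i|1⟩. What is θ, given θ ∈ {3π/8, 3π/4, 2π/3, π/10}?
π/10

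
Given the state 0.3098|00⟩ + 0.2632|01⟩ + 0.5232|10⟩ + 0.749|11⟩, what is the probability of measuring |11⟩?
0.561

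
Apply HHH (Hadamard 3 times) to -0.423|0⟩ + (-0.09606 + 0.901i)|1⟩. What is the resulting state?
(-0.367 + 0.6371i)|0⟩ + (-0.2312 - 0.6371i)|1⟩

H² = I, so H^3 = H: a single Hadamard. With (a, b) = (-0.423, (-0.09606 + 0.901i)), H gives ((a + b)/√2, (a − b)/√2) = ((-0.367 + 0.6371i), (-0.2312 - 0.6371i)).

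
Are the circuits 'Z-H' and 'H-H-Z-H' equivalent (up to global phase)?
Yes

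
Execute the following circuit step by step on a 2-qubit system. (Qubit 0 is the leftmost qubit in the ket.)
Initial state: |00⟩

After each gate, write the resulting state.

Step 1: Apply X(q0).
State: |10⟩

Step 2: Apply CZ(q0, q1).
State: |10⟩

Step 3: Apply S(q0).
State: i|10⟩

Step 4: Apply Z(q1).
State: i|10⟩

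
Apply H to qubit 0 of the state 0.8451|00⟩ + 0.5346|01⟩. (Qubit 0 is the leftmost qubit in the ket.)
0.5976|00⟩ + 0.378|01⟩ + 0.5976|10⟩ + 0.378|11⟩

H on qubit 0 mixes each pair of kets that differ only in qubit 0: amplitudes (a, b) of (|…0…⟩, |…1…⟩) become ((a + b)/√2, (a − b)/√2). Kets absent from the input have amplitude 0.
(|00⟩, |10⟩): (a, b) = (0.8451, 0) → (0.5976, 0.5976)
(|01⟩, |11⟩): (a, b) = (0.5346, 0) → (0.378, 0.378)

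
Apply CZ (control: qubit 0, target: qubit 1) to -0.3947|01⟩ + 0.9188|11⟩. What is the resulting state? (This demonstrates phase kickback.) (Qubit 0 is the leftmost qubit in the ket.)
-0.3947|01⟩ - 0.9188|11⟩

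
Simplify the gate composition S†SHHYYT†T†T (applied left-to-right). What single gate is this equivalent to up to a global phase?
T†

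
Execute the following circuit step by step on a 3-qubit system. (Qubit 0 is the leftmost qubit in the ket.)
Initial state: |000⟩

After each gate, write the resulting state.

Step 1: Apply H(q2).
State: 1/√2|000⟩ + 1/√2|001⟩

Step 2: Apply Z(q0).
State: 1/√2|000⟩ + 1/√2|001⟩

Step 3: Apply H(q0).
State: 1/2|000⟩ + 1/2|001⟩ + 1/2|100⟩ + 1/2|101⟩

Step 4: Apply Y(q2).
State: -(1/2)i|000⟩ + (1/2)i|001⟩ - (1/2)i|100⟩ + (1/2)i|101⟩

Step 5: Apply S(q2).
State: -(1/2)i|000⟩ - 1/2|001⟩ - (1/2)i|100⟩ - 1/2|101⟩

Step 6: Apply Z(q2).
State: -(1/2)i|000⟩ + 1/2|001⟩ - (1/2)i|100⟩ + 1/2|101⟩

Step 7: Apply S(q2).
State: -(1/2)i|000⟩ + (1/2)i|001⟩ - (1/2)i|100⟩ + (1/2)i|101⟩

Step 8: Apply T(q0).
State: -(1/2)i|000⟩ + (1/2)i|001⟩ + (1/√8 - (1/√8)i)|100⟩ + (-1/√8 + (1/√8)i)|101⟩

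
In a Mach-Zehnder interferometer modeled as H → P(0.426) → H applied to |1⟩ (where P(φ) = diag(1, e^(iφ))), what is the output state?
(0.04469 - 0.2066i)|0⟩ + (0.9553 + 0.2066i)|1⟩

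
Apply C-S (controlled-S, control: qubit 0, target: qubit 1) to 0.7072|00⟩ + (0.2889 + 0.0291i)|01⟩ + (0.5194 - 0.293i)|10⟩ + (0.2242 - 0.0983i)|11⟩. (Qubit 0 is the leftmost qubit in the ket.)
0.7072|00⟩ + (0.2889 + 0.0291i)|01⟩ + (0.5194 - 0.293i)|10⟩ + (0.0983 + 0.2242i)|11⟩

C-S leaves the control-|0⟩ kets |00⟩, |01⟩ unchanged and applies S to qubit 1 on the control-|1⟩ pair (|10⟩, |11⟩).
S = [[1, 0], [0, i]].
With a = amp(|10⟩) = (0.5194 - 0.293i) and b = amp(|11⟩) = (0.2242 - 0.0983i):
new amp(|10⟩) = (1)·a = (0.5194 - 0.293i)
new amp(|11⟩) = (i)·b = (0.0983 + 0.2242i)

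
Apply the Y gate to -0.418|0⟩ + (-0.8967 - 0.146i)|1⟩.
(-0.146 + 0.8967i)|0⟩ - 0.418i|1⟩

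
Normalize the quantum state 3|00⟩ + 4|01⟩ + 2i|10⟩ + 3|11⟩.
0.4867|00⟩ + 0.6489|01⟩ + 0.3244i|10⟩ + 0.4867|11⟩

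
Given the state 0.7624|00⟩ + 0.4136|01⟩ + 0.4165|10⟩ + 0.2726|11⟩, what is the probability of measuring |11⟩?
0.07431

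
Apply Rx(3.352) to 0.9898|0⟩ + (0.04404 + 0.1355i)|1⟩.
(0.03081 - 0.0438i)|0⟩ + (-0.004625 - 0.9986i)|1⟩

Rx(3.352) = [[cos(θ/2), −i·sin(θ/2)], [−i·sin(θ/2), cos(θ/2)]]; θ = 3.352, cos(θ/2) ≈ -0.10501, sin(θ/2) ≈ 0.994471.
With a = amp(|0⟩) = 0.9898 and b = amp(|1⟩) = (0.04404 + 0.1355i):
new amp(|0⟩) = (-0.10501)·a + (-0.994471i)·b = (0.03081 - 0.0438i)
new amp(|1⟩) = (-0.994471i)·a + (-0.10501)·b = (-0.004625 - 0.9986i)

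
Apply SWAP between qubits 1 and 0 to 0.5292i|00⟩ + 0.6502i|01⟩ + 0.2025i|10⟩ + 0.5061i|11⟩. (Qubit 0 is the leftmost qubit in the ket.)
0.5292i|00⟩ + 0.2025i|01⟩ + 0.6502i|10⟩ + 0.5061i|11⟩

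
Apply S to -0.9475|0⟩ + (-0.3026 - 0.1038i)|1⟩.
-0.9475|0⟩ + (0.1038 - 0.3026i)|1⟩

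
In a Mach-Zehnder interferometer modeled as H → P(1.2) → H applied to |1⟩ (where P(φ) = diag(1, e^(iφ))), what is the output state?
(0.3188 - 0.466i)|0⟩ + (0.6812 + 0.466i)|1⟩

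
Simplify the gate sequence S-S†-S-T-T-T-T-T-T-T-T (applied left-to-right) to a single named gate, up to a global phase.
S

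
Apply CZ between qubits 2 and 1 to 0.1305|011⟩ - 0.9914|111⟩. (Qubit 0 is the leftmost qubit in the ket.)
-0.1305|011⟩ + 0.9914|111⟩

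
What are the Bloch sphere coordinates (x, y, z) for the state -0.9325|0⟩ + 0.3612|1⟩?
(-0.6736, 0, 0.7391)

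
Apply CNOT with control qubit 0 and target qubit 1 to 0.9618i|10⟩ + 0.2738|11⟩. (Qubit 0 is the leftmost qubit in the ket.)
0.2738|10⟩ + 0.9618i|11⟩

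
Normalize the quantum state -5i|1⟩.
-i|1⟩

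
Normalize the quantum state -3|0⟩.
-|0⟩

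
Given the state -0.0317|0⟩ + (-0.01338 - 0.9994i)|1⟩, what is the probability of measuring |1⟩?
0.999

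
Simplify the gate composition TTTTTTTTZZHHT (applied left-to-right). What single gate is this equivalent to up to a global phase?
T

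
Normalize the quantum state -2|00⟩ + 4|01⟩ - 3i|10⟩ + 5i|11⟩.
-0.2722|00⟩ + 0.5443|01⟩ - (1/√6)i|10⟩ + 0.6804i|11⟩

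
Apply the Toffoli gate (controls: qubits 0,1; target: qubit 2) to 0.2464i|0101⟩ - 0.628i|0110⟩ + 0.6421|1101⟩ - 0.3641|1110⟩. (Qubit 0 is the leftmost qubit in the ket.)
0.2464i|0101⟩ - 0.628i|0110⟩ - 0.3641|1100⟩ + 0.6421|1111⟩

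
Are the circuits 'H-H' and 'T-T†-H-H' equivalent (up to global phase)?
Yes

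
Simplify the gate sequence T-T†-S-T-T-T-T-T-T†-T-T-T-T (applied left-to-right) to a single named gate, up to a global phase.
S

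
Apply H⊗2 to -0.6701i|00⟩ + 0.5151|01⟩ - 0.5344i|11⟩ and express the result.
(0.2576 - 0.6023i)|00⟩ + (-0.2576 - 0.06785i)|01⟩ + (0.2576 - 0.06785i)|10⟩ + (-0.2576 - 0.6023i)|11⟩

H⊗2 gives amp(|y⟩) = (1/2) Σ_x (−1)^(x·y) amp(|x⟩), where x·y is the number of positions in which both x and y have a 1.
|00⟩: (-0.6701i + 0.5151 - 0.5344i)/2 = (0.2576 - 0.6023i)
|01⟩: (-0.6701i - 0.5151 + 0.5344i)/2 = (-0.2576 - 0.06785i)
|10⟩: (-0.6701i + 0.5151 + 0.5344i)/2 = (0.2576 - 0.06785i)
|11⟩: (-0.6701i - 0.5151 - 0.5344i)/2 = (-0.2576 - 0.6023i)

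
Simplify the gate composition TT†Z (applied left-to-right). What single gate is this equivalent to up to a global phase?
Z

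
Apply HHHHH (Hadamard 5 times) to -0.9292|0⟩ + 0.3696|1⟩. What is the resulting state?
-0.3957|0⟩ - 0.9184|1⟩

H² = I, so H^5 = H: a single Hadamard. With (a, b) = (-0.9292, 0.3696), H gives ((a + b)/√2, (a − b)/√2) = (-0.3957, -0.9184).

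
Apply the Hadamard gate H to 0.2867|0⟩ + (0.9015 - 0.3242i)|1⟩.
(0.8402 - 0.2292i)|0⟩ + (-0.4347 + 0.2292i)|1⟩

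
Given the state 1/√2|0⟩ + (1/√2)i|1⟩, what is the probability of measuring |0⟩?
1/2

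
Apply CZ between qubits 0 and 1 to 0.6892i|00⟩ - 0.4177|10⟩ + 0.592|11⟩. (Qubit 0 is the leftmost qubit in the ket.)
0.6892i|00⟩ - 0.4177|10⟩ - 0.592|11⟩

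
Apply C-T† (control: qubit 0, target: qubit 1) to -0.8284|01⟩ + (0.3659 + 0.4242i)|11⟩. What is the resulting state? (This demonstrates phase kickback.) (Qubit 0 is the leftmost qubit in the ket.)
-0.8284|01⟩ + (0.5587 + 0.04122i)|11⟩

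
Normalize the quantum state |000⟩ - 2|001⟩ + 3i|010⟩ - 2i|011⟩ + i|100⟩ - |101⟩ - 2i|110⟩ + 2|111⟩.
0.189|000⟩ - 1/√7|001⟩ + 0.5669i|010⟩ - (1/√7)i|011⟩ + 0.189i|100⟩ - 0.189|101⟩ - (1/√7)i|110⟩ + 1/√7|111⟩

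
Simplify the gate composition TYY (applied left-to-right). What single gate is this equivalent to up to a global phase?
T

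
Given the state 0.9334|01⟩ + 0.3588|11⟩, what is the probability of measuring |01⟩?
0.8712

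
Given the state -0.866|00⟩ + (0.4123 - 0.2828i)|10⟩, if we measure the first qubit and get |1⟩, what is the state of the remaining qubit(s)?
(0.8247 - 0.5656i)|0⟩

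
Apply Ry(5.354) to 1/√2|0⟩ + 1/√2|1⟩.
-0.949|0⟩ - 0.3153|1⟩

Ry(5.354) = [[cos(θ/2), −sin(θ/2)], [sin(θ/2), cos(θ/2)]]; θ = 5.354, cos(θ/2) ≈ -0.894004, sin(θ/2) ≈ 0.448059.
With a = amp(|0⟩) = 1/√2 and b = amp(|1⟩) = 1/√2:
new amp(|0⟩) = (-0.894004)·a + (-0.448059)·b = -0.949
new amp(|1⟩) = (0.448059)·a + (-0.894004)·b = -0.3153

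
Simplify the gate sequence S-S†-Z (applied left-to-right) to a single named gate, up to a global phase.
Z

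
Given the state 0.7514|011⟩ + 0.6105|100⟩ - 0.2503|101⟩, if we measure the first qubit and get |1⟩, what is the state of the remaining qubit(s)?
0.9253|00⟩ - 0.3793|01⟩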